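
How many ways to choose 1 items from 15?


C(15,1) = 15!/(1! × 14!)
= 1307674368000/(1 × 87178291200)
= 15

C(15,1) = 15


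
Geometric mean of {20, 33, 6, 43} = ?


Product = 20 × 33 × 6 × 43 = 170280
GM = 170280^(1/4) = 20.3138

GM = 20.3138


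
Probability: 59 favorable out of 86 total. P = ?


P = 59/86 = 0.6860

P = 0.6860


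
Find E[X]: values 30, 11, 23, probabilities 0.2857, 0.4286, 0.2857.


E[X] = 30*0.2857 + 11*0.4286 + 23*0.2857
= 8.5710 + 4.7146 + 6.5711
= 19.8567

E[X] = 19.8567


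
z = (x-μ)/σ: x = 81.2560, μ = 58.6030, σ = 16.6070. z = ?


z = (81.2560 - 58.6030)/16.6070
= 22.6530/16.6070
= 1.3641

z = 1.3641


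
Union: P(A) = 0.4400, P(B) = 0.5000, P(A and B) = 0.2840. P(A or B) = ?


P(A∪B) = 0.4400 + 0.5000 - 0.2840
= 0.9400 - 0.2840
= 0.6560

P(A∪B) = 0.6560


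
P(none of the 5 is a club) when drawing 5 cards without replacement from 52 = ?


P(no clubs) = (39/52) × (38/51) × (37/50) × (36/49) × (35/48)
= 0.2215

P = 0.2215


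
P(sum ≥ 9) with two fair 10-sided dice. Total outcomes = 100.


Total outcomes = 10×10 = 100
Favorable (sum ≥ 9): 72
P = 72/100 = 0.7200

P = 0.7200


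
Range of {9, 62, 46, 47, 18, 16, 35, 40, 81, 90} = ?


Max = 90, Min = 9
Range = 90 - 9 = 81

Range = 81


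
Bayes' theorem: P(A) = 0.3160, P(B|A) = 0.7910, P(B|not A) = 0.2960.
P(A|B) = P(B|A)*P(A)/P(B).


P(B) = P(B|A)*P(A) + P(B|A')*P(A')
= 0.7910*0.3160 + 0.2960*0.6840
= 0.249956 + 0.202464 = 0.452420
P(A|B) = 0.249956/0.452420 = 0.5525

P(A|B) = 0.5525


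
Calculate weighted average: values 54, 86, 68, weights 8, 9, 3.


Numerator = 54*8 + 86*9 + 68*3 = 1410
Denominator = 8 + 9 + 3 = 20
WM = 1410/20 = 70.5000

WM = 70.5000


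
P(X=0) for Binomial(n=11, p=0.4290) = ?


C(11,0) = 1
p^0 = 1.000000
(1-p)^11 = 0.002104
P = 1 * 1.000000 * 0.002104 = 0.0021

P(X=0) = 0.0021


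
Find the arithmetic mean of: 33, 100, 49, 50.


Sum = 33 + 100 + 49 + 50 = 232
n = 4
Mean = 232/4 = 58.0000

Mean = 58.0000


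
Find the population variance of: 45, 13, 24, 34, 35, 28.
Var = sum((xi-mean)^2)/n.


Mean = 29.8333
Squared deviations: 230.0278, 283.3611, 34.0278, 17.3611, 26.6944, 3.3611
Sum = 594.8333
Variance = 594.8333/6 = 99.1389

Variance = 99.1389


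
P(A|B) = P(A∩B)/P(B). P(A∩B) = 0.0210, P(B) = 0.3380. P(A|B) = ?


P(A|B) = 0.0210/0.3380 = 0.0621

P(A|B) = 0.0621


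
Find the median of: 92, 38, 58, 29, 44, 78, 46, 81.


Sorted: 29, 38, 44, 46, 58, 78, 81, 92
n = 8 (even)
Middle values: 46 and 58
Median = (46+58)/2 = 52.0000

Median = 52.0000


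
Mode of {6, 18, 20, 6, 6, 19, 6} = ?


Frequencies: 6:4, 18:1, 19:1, 20:1
Max frequency = 4
Mode = 6

Mode = 6


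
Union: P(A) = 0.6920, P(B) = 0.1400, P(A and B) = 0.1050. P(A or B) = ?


P(A∪B) = 0.6920 + 0.1400 - 0.1050
= 0.8320 - 0.1050
= 0.7270

P(A∪B) = 0.7270


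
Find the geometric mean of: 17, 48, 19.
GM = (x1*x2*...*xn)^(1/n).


Product = 17 × 48 × 19 = 15504
GM = 15504^(1/3) = 24.9353

GM = 24.9353


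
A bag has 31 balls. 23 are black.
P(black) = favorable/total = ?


P = 23/31 = 0.7419

P = 0.7419


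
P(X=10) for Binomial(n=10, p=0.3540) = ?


C(10,10) = 1
p^10 = 3.090528e-05
(1-p)^0 = 1.000000
P = 1 * 3.090528e-05 * 1.000000 = 3.0905e-05

P(X=10) = 3.0905e-05


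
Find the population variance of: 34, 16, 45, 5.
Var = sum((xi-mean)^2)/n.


Mean = 25.0000
Squared deviations: 81.0000, 81.0000, 400.0000, 400.0000
Sum = 962.0000
Variance = 962.0000/4 = 240.5000

Variance = 240.5000


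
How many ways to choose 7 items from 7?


C(7,7) = 7!/(7! × 0!)
= 5040/(5040 × 1)
= 1

C(7,7) = 1


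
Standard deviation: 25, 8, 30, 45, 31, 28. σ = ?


Mean = 27.8333
Variance = 118.4722
SD = sqrt(118.4722) = 10.8845

SD = 10.8845


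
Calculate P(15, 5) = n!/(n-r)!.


P(15,5) = 15!/10!
= 1307674368000/3628800
= 360360

P(15,5) = 360360


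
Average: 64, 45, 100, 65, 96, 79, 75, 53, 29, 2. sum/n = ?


Sum = 64 + 45 + 100 + 65 + 96 + 79 + 75 + 53 + 29 + 2 = 608
n = 10
Mean = 608/10 = 60.8000

Mean = 60.8000


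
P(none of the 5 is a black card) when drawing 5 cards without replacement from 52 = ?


P(no black cards) = (26/52) × (25/51) × (24/50) × (23/49) × (22/48)
= 0.0253

P = 0.0253


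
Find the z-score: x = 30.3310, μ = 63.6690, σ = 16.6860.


z = (30.3310 - 63.6690)/16.6860
= -33.3380/16.6860
= -1.9980

z = -1.9980


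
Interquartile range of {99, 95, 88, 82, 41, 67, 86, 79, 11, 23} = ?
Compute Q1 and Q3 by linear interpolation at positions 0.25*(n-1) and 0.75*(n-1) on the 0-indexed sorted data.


Sorted: 11, 23, 41, 67, 79, 82, 86, 88, 95, 99
Q1 (25th %ile) = 47.5000
Q3 (75th %ile) = 87.5000
IQR = 87.5000 - 47.5000 = 40.0000

IQR = 40.0000


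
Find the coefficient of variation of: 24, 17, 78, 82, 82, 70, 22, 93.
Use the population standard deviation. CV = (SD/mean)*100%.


Mean = 58.5000
SD = 29.6901
CV = (29.6901/58.5000)*100 = 50.7522%

CV = 50.7522%


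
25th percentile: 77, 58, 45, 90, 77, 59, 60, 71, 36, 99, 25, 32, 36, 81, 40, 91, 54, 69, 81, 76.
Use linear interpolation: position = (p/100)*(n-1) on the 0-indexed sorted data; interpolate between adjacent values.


Sorted: 25, 32, 36, 36, 40, 45, 54, 58, 59, 60, 69, 71, 76, 77, 77, 81, 81, 90, 91, 99
n = 20
Index = 25/100 * 19 = 4.7500
Lower = data[4] = 40, Upper = data[5] = 45
P25 = 40 + 0.7500*(5) = 43.7500

P25 = 43.7500


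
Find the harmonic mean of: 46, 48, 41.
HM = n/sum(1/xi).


Sum of reciprocals = 1/46 + 1/48 + 1/41 = 0.066963
HM = 3/0.066963 = 44.8011

HM = 44.8011


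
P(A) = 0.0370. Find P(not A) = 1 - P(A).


P(not A) = 1 - 0.0370 = 0.9630

P(not A) = 0.9630


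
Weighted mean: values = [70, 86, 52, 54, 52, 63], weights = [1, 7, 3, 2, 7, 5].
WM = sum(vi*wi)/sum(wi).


Numerator = 70*1 + 86*7 + 52*3 + 54*2 + 52*7 + 63*5 = 1615
Denominator = 1 + 7 + 3 + 2 + 7 + 5 = 25
WM = 1615/25 = 64.6000

WM = 64.6000


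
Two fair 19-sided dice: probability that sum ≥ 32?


Total outcomes = 19×19 = 361
Favorable (sum ≥ 32): 28
P = 28/361 = 0.0776

P = 0.0776


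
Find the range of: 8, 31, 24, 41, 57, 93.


Max = 93, Min = 8
Range = 93 - 8 = 85

Range = 85


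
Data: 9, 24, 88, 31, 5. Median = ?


Sorted: 5, 9, 24, 31, 88
n = 5 (odd)
Middle value = 24

Median = 24


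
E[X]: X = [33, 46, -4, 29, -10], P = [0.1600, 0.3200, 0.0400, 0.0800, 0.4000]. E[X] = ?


E[X] = 33*0.1600 + 46*0.3200 - 4*0.0400 + 29*0.0800 - 10*0.4000
= 5.2800 + 14.7200 - 0.1600 + 2.3200 - 4.0000
= 18.1600

E[X] = 18.1600


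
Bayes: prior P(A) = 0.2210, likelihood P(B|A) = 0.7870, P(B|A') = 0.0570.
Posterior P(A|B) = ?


P(B) = P(B|A)*P(A) + P(B|A')*P(A')
= 0.7870*0.2210 + 0.0570*0.7790
= 0.173927 + 0.044403 = 0.218330
P(A|B) = 0.173927/0.218330 = 0.7966

P(A|B) = 0.7966


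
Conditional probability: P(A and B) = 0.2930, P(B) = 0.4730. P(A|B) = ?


P(A|B) = 0.2930/0.4730 = 0.6195

P(A|B) = 0.6195


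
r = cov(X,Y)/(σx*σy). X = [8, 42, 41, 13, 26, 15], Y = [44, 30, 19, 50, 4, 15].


Mean X = 24.1667, Mean Y = 27.0000
SD X = 13.384278, SD Y = 16.145175
Cov = -90.833333
r = -90.833333/(13.384278*16.145175) = -0.4203

r = -0.4203


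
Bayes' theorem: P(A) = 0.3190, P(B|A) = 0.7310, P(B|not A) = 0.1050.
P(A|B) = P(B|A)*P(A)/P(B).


P(B) = P(B|A)*P(A) + P(B|A')*P(A')
= 0.7310*0.3190 + 0.1050*0.6810
= 0.233189 + 0.071505 = 0.304694
P(A|B) = 0.233189/0.304694 = 0.7653

P(A|B) = 0.7653


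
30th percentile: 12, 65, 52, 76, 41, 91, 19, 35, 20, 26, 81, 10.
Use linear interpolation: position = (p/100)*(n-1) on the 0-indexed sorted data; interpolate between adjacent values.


Sorted: 10, 12, 19, 20, 26, 35, 41, 52, 65, 76, 81, 91
n = 12
Index = 30/100 * 11 = 3.3000
Lower = data[3] = 20, Upper = data[4] = 26
P30 = 20 + 0.3000*(6) = 21.8000

P30 = 21.8000


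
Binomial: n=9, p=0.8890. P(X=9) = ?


C(9,9) = 1
p^9 = 0.346829
(1-p)^0 = 1.000000
P = 1 * 0.346829 * 1.000000 = 0.3468

P(X=9) = 0.3468


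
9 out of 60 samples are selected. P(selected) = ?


P = 9/60 = 0.1500

P = 0.1500


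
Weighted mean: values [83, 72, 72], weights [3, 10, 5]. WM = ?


Numerator = 83*3 + 72*10 + 72*5 = 1329
Denominator = 3 + 10 + 5 = 18
WM = 1329/18 = 73.8333

WM = 73.8333


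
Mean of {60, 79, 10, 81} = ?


Sum = 60 + 79 + 10 + 81 = 230
n = 4
Mean = 230/4 = 57.5000

Mean = 57.5000


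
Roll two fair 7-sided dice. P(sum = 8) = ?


Total outcomes = 7×7 = 49
Favorable (sum = 8): 7
P = 7/49 = 0.1429

P = 0.1429


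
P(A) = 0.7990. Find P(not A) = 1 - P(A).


P(not A) = 1 - 0.7990 = 0.2010

P(not A) = 0.2010


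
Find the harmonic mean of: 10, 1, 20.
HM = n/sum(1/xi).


Sum of reciprocals = 1/10 + 1/1 + 1/20 = 1.150000
HM = 3/1.150000 = 2.6087

HM = 2.6087


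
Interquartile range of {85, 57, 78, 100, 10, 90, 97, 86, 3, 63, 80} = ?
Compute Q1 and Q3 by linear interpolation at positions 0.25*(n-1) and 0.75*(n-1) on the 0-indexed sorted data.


Sorted: 3, 10, 57, 63, 78, 80, 85, 86, 90, 97, 100
Q1 (25th %ile) = 60.0000
Q3 (75th %ile) = 88.0000
IQR = 88.0000 - 60.0000 = 28.0000

IQR = 28.0000


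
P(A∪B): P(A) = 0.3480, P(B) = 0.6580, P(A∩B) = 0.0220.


P(A∪B) = 0.3480 + 0.6580 - 0.0220
= 1.0060 - 0.0220
= 0.9840

P(A∪B) = 0.9840


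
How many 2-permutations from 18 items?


P(18,2) = 18!/16!
= 6402373705728000/20922789888000
= 306

P(18,2) = 306


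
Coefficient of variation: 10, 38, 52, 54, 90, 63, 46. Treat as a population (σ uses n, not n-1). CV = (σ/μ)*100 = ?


Mean = 50.4286
SD = 22.5126
CV = (22.5126/50.4286)*100 = 44.6425%

CV = 44.6425%


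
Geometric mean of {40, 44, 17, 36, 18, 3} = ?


Product = 40 × 44 × 17 × 36 × 18 × 3 = 58164480
GM = 58164480^(1/6) = 19.6838

GM = 19.6838


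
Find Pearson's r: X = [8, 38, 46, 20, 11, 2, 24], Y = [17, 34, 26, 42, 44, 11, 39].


Mean X = 21.2857, Mean Y = 30.4286
SD X = 14.896925, SD Y = 11.842504
Cov = 53.163265
r = 53.163265/(14.896925*11.842504) = 0.3014

r = 0.3014


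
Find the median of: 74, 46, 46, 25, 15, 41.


Sorted: 15, 25, 41, 46, 46, 74
n = 6 (even)
Middle values: 41 and 46
Median = (41+46)/2 = 43.5000

Median = 43.5000


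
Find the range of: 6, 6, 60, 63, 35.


Max = 63, Min = 6
Range = 63 - 6 = 57

Range = 57


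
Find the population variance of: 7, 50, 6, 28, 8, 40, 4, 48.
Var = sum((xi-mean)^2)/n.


Mean = 23.8750
Squared deviations: 284.7656, 682.5156, 319.5156, 17.0156, 252.0156, 260.0156, 395.0156, 582.0156
Sum = 2792.8750
Variance = 2792.8750/8 = 349.1094

Variance = 349.1094


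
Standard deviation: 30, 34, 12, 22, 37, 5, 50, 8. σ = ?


Mean = 24.7500
Variance = 217.6875
SD = sqrt(217.6875) = 14.7542

SD = 14.7542


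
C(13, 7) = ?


C(13,7) = 13!/(7! × 6!)
= 6227020800/(5040 × 720)
= 1716

C(13,7) = 1716


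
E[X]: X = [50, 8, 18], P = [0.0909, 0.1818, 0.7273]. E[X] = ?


E[X] = 50*0.0909 + 8*0.1818 + 18*0.7273
= 4.5450 + 1.4544 + 13.0914
= 19.0908

E[X] = 19.0908


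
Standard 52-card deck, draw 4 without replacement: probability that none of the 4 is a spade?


P(no spades) = (39/52) × (38/51) × (37/50) × (36/49)
= 0.3038

P = 0.3038


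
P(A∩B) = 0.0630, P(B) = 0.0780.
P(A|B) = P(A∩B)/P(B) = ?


P(A|B) = 0.0630/0.0780 = 0.8077

P(A|B) = 0.8077


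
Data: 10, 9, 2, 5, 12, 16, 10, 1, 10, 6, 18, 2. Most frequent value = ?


Frequencies: 1:1, 2:2, 5:1, 6:1, 9:1, 10:3, 12:1, 16:1, 18:1
Max frequency = 3
Mode = 10

Mode = 10


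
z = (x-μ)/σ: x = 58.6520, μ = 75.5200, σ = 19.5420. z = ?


z = (58.6520 - 75.5200)/19.5420
= -16.8680/19.5420
= -0.8632

z = -0.8632


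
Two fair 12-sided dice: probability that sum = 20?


Total outcomes = 12×12 = 144
Favorable (sum = 20): 5
P = 5/144 = 0.0347

P = 0.0347


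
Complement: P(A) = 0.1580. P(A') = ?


P(not A) = 1 - 0.1580 = 0.8420

P(not A) = 0.8420


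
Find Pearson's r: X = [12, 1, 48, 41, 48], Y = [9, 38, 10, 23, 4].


Mean X = 30.0000, Mean Y = 16.8000
SD X = 19.667232, SD Y = 12.319091
Cov = -151.800000
r = -151.800000/(19.667232*12.319091) = -0.6265

r = -0.6265


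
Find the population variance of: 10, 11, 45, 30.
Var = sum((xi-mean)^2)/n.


Mean = 24.0000
Squared deviations: 196.0000, 169.0000, 441.0000, 36.0000
Sum = 842.0000
Variance = 842.0000/4 = 210.5000

Variance = 210.5000


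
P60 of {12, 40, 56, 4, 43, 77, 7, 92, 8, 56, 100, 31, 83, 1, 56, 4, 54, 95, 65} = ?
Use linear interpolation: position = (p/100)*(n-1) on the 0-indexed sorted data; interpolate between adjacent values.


Sorted: 1, 4, 4, 7, 8, 12, 31, 40, 43, 54, 56, 56, 56, 65, 77, 83, 92, 95, 100
n = 19
Index = 60/100 * 18 = 10.8000
Lower = data[10] = 56, Upper = data[11] = 56
P60 = 56 + 0.8000*(0) = 56.0000

P60 = 56.0000


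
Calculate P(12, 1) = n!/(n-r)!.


P(12,1) = 12!/11!
= 479001600/39916800
= 12

P(12,1) = 12


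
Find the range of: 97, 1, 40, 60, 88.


Max = 97, Min = 1
Range = 97 - 1 = 96

Range = 96


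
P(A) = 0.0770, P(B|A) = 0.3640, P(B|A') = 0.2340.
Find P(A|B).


P(B) = P(B|A)*P(A) + P(B|A')*P(A')
= 0.3640*0.0770 + 0.2340*0.9230
= 0.028028 + 0.215982 = 0.244010
P(A|B) = 0.028028/0.244010 = 0.1149

P(A|B) = 0.1149


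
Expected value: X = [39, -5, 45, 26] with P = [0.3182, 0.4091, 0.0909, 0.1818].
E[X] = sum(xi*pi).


E[X] = 39*0.3182 - 5*0.4091 + 45*0.0909 + 26*0.1818
= 12.4098 - 2.0455 + 4.0905 + 4.7268
= 19.1816

E[X] = 19.1816


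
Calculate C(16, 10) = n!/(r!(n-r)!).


C(16,10) = 16!/(10! × 6!)
= 20922789888000/(3628800 × 720)
= 8008

C(16,10) = 8008


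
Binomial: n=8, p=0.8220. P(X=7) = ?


C(8,7) = 8
p^7 = 0.253573
(1-p)^1 = 0.178000
P = 8 * 0.253573 * 0.178000 = 0.3611

P(X=7) = 0.3611


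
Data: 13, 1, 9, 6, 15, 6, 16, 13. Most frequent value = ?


Frequencies: 1:1, 6:2, 9:1, 13:2, 15:1, 16:1
Max frequency = 2
Mode = 6, 13

Mode = 6, 13


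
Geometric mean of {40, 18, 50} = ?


Product = 40 × 18 × 50 = 36000
GM = 36000^(1/3) = 33.0193

GM = 33.0193


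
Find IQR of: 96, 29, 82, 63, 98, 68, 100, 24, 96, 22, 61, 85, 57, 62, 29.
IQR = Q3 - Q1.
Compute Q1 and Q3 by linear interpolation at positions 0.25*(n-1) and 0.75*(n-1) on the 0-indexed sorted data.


Sorted: 22, 24, 29, 29, 57, 61, 62, 63, 68, 82, 85, 96, 96, 98, 100
Q1 (25th %ile) = 43.0000
Q3 (75th %ile) = 90.5000
IQR = 90.5000 - 43.0000 = 47.5000

IQR = 47.5000


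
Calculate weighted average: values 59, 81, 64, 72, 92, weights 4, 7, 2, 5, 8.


Numerator = 59*4 + 81*7 + 64*2 + 72*5 + 92*8 = 2027
Denominator = 4 + 7 + 2 + 5 + 8 = 26
WM = 2027/26 = 77.9615

WM = 77.9615


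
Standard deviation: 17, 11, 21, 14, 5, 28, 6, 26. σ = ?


Mean = 16.0000
Variance = 65.0000
SD = sqrt(65.0000) = 8.0623

SD = 8.0623


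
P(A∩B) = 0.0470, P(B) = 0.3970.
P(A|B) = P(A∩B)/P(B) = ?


P(A|B) = 0.0470/0.3970 = 0.1184

P(A|B) = 0.1184


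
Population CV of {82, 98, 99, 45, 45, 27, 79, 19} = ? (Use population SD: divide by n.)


Mean = 61.7500
SD = 29.5920
CV = (29.5920/61.7500)*100 = 47.9223%

CV = 47.9223%


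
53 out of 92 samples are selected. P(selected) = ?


P = 53/92 = 0.5761

P = 0.5761


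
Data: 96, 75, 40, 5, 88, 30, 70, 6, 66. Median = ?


Sorted: 5, 6, 30, 40, 66, 70, 75, 88, 96
n = 9 (odd)
Middle value = 66

Median = 66


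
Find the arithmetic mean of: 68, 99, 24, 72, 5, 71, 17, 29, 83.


Sum = 68 + 99 + 24 + 72 + 5 + 71 + 17 + 29 + 83 = 468
n = 9
Mean = 468/9 = 52.0000

Mean = 52.0000


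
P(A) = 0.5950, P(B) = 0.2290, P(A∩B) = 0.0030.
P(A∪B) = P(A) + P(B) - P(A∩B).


P(A∪B) = 0.5950 + 0.2290 - 0.0030
= 0.8240 - 0.0030
= 0.8210

P(A∪B) = 0.8210


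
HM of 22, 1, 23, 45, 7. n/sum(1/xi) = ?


Sum of reciprocals = 1/22 + 1/1 + 1/23 + 1/45 + 1/7 = 1.254012
HM = 5/1.254012 = 3.9872

HM = 3.9872


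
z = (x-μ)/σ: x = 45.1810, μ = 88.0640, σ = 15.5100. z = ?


z = (45.1810 - 88.0640)/15.5100
= -42.8830/15.5100
= -2.7649

z = -2.7649


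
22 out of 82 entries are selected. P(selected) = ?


P = 22/82 = 0.2683

P = 0.2683


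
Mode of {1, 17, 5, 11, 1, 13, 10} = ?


Frequencies: 1:2, 5:1, 10:1, 11:1, 13:1, 17:1
Max frequency = 2
Mode = 1

Mode = 1


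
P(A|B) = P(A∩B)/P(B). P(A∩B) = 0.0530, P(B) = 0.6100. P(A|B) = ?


P(A|B) = 0.0530/0.6100 = 0.0869

P(A|B) = 0.0869


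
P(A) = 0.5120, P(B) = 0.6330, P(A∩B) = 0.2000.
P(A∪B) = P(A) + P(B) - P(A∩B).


P(A∪B) = 0.5120 + 0.6330 - 0.2000
= 1.1450 - 0.2000
= 0.9450

P(A∪B) = 0.9450


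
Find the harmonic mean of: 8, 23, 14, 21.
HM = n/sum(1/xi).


Sum of reciprocals = 1/8 + 1/23 + 1/14 + 1/21 = 0.287526
HM = 4/0.287526 = 13.9118

HM = 13.9118


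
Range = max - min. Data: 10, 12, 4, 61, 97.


Max = 97, Min = 4
Range = 97 - 4 = 93

Range = 93


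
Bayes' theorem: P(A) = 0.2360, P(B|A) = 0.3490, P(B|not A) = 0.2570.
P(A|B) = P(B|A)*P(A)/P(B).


P(B) = P(B|A)*P(A) + P(B|A')*P(A')
= 0.3490*0.2360 + 0.2570*0.7640
= 0.082364 + 0.196348 = 0.278712
P(A|B) = 0.082364/0.278712 = 0.2955

P(A|B) = 0.2955


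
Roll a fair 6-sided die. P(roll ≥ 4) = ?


Favorable outcomes (roll ≥ 4): 3
Total outcomes = 6
P = 3/6 = 0.5000

P = 0.5000


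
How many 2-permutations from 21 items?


P(21,2) = 21!/19!
= 51090942171709440000/121645100408832000
= 420

P(21,2) = 420


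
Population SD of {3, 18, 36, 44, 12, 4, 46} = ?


Mean = 23.2857
Variance = 292.2041
SD = sqrt(292.2041) = 17.0940

SD = 17.0940


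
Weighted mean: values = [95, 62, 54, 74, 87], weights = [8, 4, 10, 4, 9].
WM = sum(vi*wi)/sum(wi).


Numerator = 95*8 + 62*4 + 54*10 + 74*4 + 87*9 = 2627
Denominator = 8 + 4 + 10 + 4 + 9 = 35
WM = 2627/35 = 75.0571

WM = 75.0571


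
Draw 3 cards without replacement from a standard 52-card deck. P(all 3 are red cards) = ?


P(all red cards) = (26/52) × (25/51) × (24/50)
= 0.1176

P = 0.1176


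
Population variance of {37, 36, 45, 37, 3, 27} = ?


Mean = 30.8333
Squared deviations: 38.0278, 26.6944, 200.6944, 38.0278, 774.6944, 14.6944
Sum = 1092.8333
Variance = 1092.8333/6 = 182.1389

Variance = 182.1389


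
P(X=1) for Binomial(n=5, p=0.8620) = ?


C(5,1) = 5
p^1 = 0.862000
(1-p)^4 = 0.000363
P = 5 * 0.862000 * 0.000363 = 0.0016

P(X=1) = 0.0016


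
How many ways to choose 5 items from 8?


C(8,5) = 8!/(5! × 3!)
= 40320/(120 × 6)
= 56

C(8,5) = 56


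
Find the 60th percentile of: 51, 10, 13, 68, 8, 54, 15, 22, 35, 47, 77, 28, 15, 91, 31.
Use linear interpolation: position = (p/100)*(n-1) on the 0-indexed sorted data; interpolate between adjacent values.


Sorted: 8, 10, 13, 15, 15, 22, 28, 31, 35, 47, 51, 54, 68, 77, 91
n = 15
Index = 60/100 * 14 = 8.4000
Lower = data[8] = 35, Upper = data[9] = 47
P60 = 35 + 0.4000*(12) = 39.8000

P60 = 39.8000


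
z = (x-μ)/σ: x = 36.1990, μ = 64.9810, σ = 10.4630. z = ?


z = (36.1990 - 64.9810)/10.4630
= -28.7820/10.4630
= -2.7508

z = -2.7508


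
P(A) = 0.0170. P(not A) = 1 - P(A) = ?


P(not A) = 1 - 0.0170 = 0.9830

P(not A) = 0.9830


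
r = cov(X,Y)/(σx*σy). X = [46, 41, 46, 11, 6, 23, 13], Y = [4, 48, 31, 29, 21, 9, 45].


Mean X = 26.5714, Mean Y = 26.7143
SD X = 16.149809, SD Y = 15.461605
Cov = -21.979592
r = -21.979592/(16.149809*15.461605) = -0.0880

r = -0.0880


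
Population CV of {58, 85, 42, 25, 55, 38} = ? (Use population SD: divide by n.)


Mean = 50.5000
SD = 18.9099
CV = (18.9099/50.5000)*100 = 37.4453%

CV = 37.4453%


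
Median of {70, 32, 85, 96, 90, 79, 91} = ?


Sorted: 32, 70, 79, 85, 90, 91, 96
n = 7 (odd)
Middle value = 85

Median = 85


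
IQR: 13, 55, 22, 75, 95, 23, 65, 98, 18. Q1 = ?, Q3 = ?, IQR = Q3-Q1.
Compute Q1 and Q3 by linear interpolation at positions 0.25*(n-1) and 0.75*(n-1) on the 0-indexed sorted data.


Sorted: 13, 18, 22, 23, 55, 65, 75, 95, 98
Q1 (25th %ile) = 22.0000
Q3 (75th %ile) = 75.0000
IQR = 75.0000 - 22.0000 = 53.0000

IQR = 53.0000


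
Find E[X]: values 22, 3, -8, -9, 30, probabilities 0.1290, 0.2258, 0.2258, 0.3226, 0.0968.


E[X] = 22*0.1290 + 3*0.2258 - 8*0.2258 - 9*0.3226 + 30*0.0968
= 2.8380 + 0.6774 - 1.8064 - 2.9034 + 2.9040
= 1.7096

E[X] = 1.7096


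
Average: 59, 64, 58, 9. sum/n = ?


Sum = 59 + 64 + 58 + 9 = 190
n = 4
Mean = 190/4 = 47.5000

Mean = 47.5000


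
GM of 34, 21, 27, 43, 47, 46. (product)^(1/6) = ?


Product = 34 × 21 × 27 × 43 × 47 × 46 = 1792198548
GM = 1792198548^(1/6) = 34.8523

GM = 34.8523


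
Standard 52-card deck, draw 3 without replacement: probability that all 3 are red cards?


P(all red cards) = (26/52) × (25/51) × (24/50)
= 0.1176

P = 0.1176


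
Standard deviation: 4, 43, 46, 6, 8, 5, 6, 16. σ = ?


Mean = 16.7500
Variance = 269.1875
SD = sqrt(269.1875) = 16.4069

SD = 16.4069


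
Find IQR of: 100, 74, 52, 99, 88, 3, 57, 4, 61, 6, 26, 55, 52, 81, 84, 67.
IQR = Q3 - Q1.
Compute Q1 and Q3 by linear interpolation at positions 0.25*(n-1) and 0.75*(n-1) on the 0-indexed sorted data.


Sorted: 3, 4, 6, 26, 52, 52, 55, 57, 61, 67, 74, 81, 84, 88, 99, 100
Q1 (25th %ile) = 45.5000
Q3 (75th %ile) = 81.7500
IQR = 81.7500 - 45.5000 = 36.2500

IQR = 36.2500


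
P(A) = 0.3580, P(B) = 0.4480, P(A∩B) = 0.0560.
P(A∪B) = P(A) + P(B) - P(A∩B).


P(A∪B) = 0.3580 + 0.4480 - 0.0560
= 0.8060 - 0.0560
= 0.7500

P(A∪B) = 0.7500


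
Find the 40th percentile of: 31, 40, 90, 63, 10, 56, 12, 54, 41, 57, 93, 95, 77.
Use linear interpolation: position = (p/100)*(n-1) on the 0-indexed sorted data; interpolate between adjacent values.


Sorted: 10, 12, 31, 40, 41, 54, 56, 57, 63, 77, 90, 93, 95
n = 13
Index = 40/100 * 12 = 4.8000
Lower = data[4] = 41, Upper = data[5] = 54
P40 = 41 + 0.8000*(13) = 51.4000

P40 = 51.4000


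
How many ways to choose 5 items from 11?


C(11,5) = 11!/(5! × 6!)
= 39916800/(120 × 720)
= 462

C(11,5) = 462


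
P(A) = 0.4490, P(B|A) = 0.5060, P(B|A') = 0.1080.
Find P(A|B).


P(B) = P(B|A)*P(A) + P(B|A')*P(A')
= 0.5060*0.4490 + 0.1080*0.5510
= 0.227194 + 0.059508 = 0.286702
P(A|B) = 0.227194/0.286702 = 0.7924

P(A|B) = 0.7924


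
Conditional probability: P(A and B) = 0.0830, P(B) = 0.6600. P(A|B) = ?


P(A|B) = 0.0830/0.6600 = 0.1258

P(A|B) = 0.1258


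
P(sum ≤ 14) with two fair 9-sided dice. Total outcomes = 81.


Total outcomes = 9×9 = 81
Favorable (sum ≤ 14): 71
P = 71/81 = 0.8765

P = 0.8765


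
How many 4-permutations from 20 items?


P(20,4) = 20!/16!
= 2432902008176640000/20922789888000
= 116280

P(20,4) = 116280


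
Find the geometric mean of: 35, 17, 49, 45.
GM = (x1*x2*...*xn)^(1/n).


Product = 35 × 17 × 49 × 45 = 1311975
GM = 1311975^(1/4) = 33.8440

GM = 33.8440


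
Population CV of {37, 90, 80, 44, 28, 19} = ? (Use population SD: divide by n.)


Mean = 49.6667
SD = 26.2974
CV = (26.2974/49.6667)*100 = 52.9479%

CV = 52.9479%


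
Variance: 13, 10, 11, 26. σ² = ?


Mean = 15.0000
Squared deviations: 4.0000, 25.0000, 16.0000, 121.0000
Sum = 166.0000
Variance = 166.0000/4 = 41.5000

Variance = 41.5000


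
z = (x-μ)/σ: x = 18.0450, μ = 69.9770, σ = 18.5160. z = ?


z = (18.0450 - 69.9770)/18.5160
= -51.9320/18.5160
= -2.8047

z = -2.8047


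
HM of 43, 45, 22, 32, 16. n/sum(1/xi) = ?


Sum of reciprocals = 1/43 + 1/45 + 1/22 + 1/32 + 1/16 = 0.184683
HM = 5/0.184683 = 27.0735

HM = 27.0735


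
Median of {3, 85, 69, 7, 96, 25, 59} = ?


Sorted: 3, 7, 25, 59, 69, 85, 96
n = 7 (odd)
Middle value = 59

Median = 59


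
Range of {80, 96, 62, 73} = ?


Max = 96, Min = 62
Range = 96 - 62 = 34

Range = 34


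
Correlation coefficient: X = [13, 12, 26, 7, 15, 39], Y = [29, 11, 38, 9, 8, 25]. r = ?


Mean X = 18.6667, Mean Y = 20.0000
SD X = 10.749677, SD Y = 11.372481
Cov = 69.166667
r = 69.166667/(10.749677*11.372481) = 0.5658

r = 0.5658


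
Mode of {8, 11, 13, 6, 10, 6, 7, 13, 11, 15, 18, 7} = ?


Frequencies: 6:2, 7:2, 8:1, 10:1, 11:2, 13:2, 15:1, 18:1
Max frequency = 2
Mode = 6, 7, 11, 13

Mode = 6, 7, 11, 13


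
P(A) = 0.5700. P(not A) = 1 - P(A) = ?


P(not A) = 1 - 0.5700 = 0.4300

P(not A) = 0.4300


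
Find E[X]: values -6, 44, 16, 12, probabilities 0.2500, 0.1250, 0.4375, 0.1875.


E[X] = -6*0.2500 + 44*0.1250 + 16*0.4375 + 12*0.1875
= -1.5000 + 5.5000 + 7.0000 + 2.2500
= 13.2500

E[X] = 13.2500


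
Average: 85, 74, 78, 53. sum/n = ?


Sum = 85 + 74 + 78 + 53 = 290
n = 4
Mean = 290/4 = 72.5000

Mean = 72.5000


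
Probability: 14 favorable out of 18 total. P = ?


P = 14/18 = 0.7778

P = 0.7778


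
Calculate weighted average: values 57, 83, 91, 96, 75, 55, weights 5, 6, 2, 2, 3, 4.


Numerator = 57*5 + 83*6 + 91*2 + 96*2 + 75*3 + 55*4 = 1602
Denominator = 5 + 6 + 2 + 2 + 3 + 4 = 22
WM = 1602/22 = 72.8182

WM = 72.8182


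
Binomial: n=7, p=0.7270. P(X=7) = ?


C(7,7) = 1
p^7 = 0.107335
(1-p)^0 = 1.000000
P = 1 * 0.107335 * 1.000000 = 0.1073

P(X=7) = 0.1073


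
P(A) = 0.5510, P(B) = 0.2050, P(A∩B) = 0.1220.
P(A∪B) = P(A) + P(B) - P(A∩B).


P(A∪B) = 0.5510 + 0.2050 - 0.1220
= 0.7560 - 0.1220
= 0.6340

P(A∪B) = 0.6340


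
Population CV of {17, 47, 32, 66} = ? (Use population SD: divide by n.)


Mean = 40.5000
SD = 18.1452
CV = (18.1452/40.5000)*100 = 44.8031%

CV = 44.8031%


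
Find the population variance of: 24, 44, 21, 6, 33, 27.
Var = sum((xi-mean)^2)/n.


Mean = 25.8333
Squared deviations: 3.3611, 330.0278, 23.3611, 393.3611, 51.3611, 1.3611
Sum = 802.8333
Variance = 802.8333/6 = 133.8056

Variance = 133.8056


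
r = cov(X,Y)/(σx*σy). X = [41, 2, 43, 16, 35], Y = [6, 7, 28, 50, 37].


Mean X = 27.4000, Mean Y = 25.6000
SD X = 15.882065, SD Y = 17.095029
Cov = 10.360000
r = 10.360000/(15.882065*17.095029) = 0.0382

r = 0.0382


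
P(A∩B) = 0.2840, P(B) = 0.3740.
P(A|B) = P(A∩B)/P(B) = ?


P(A|B) = 0.2840/0.3740 = 0.7594

P(A|B) = 0.7594


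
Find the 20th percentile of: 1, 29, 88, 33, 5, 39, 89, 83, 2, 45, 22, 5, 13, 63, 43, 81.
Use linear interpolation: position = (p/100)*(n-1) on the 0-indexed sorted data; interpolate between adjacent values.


Sorted: 1, 2, 5, 5, 13, 22, 29, 33, 39, 43, 45, 63, 81, 83, 88, 89
n = 16
Index = 20/100 * 15 = 3.0000
Lower = data[3] = 5, Upper = data[4] = 13
P20 = 5 + 0*(8) = 5.0000

P20 = 5.0000


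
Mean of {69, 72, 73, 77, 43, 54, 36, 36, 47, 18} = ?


Sum = 69 + 72 + 73 + 77 + 43 + 54 + 36 + 36 + 47 + 18 = 525
n = 10
Mean = 525/10 = 52.5000

Mean = 52.5000


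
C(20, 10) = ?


C(20,10) = 20!/(10! × 10!)
= 2432902008176640000/(3628800 × 3628800)
= 184756

C(20,10) = 184756


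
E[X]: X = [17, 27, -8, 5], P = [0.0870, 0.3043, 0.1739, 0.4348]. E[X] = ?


E[X] = 17*0.0870 + 27*0.3043 - 8*0.1739 + 5*0.4348
= 1.4790 + 8.2161 - 1.3912 + 2.1740
= 10.4779

E[X] = 10.4779


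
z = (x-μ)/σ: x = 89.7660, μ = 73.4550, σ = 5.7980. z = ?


z = (89.7660 - 73.4550)/5.7980
= 16.3110/5.7980
= 2.8132

z = 2.8132


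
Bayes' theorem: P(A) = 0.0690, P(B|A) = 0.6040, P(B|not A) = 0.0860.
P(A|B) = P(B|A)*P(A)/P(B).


P(B) = P(B|A)*P(A) + P(B|A')*P(A')
= 0.6040*0.0690 + 0.0860*0.9310
= 0.041676 + 0.080066 = 0.121742
P(A|B) = 0.041676/0.121742 = 0.3423

P(A|B) = 0.3423


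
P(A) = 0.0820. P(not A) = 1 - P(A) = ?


P(not A) = 1 - 0.0820 = 0.9180

P(not A) = 0.9180


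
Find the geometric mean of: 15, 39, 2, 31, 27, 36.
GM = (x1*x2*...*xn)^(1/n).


Product = 15 × 39 × 2 × 31 × 27 × 36 = 35254440
GM = 35254440^(1/6) = 18.1079

GM = 18.1079


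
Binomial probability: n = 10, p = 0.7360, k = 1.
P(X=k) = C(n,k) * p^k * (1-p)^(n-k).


C(10,1) = 10
p^1 = 0.736000
(1-p)^9 = 6.229244e-06
P = 10 * 0.736000 * 6.229244e-06 = 4.5847e-05

P(X=1) = 4.5847e-05


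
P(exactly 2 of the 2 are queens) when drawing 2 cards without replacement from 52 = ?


Hypergeometric: P(X=2) = C(4,2)·C(48,0) / C(52,2)
= 6 × 1 / 1326
= 6/1326 = 0.0045

P = 0.0045


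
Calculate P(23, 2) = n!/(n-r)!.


P(23,2) = 23!/21!
= 25852016738884976640000/51090942171709440000
= 506

P(23,2) = 506


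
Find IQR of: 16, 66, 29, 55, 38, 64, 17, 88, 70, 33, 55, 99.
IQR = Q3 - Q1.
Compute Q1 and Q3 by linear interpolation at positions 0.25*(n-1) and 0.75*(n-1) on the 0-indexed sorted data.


Sorted: 16, 17, 29, 33, 38, 55, 55, 64, 66, 70, 88, 99
Q1 (25th %ile) = 32.0000
Q3 (75th %ile) = 67.0000
IQR = 67.0000 - 32.0000 = 35.0000

IQR = 35.0000


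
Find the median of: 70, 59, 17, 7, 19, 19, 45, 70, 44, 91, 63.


Sorted: 7, 17, 19, 19, 44, 45, 59, 63, 70, 70, 91
n = 11 (odd)
Middle value = 45

Median = 45


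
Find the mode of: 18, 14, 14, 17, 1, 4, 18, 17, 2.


Frequencies: 1:1, 2:1, 4:1, 14:2, 17:2, 18:2
Max frequency = 2
Mode = 14, 17, 18

Mode = 14, 17, 18


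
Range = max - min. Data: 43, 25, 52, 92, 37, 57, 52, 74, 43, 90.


Max = 92, Min = 25
Range = 92 - 25 = 67

Range = 67


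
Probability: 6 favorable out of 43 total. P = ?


P = 6/43 = 0.1395

P = 0.1395


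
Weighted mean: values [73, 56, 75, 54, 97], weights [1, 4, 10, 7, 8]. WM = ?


Numerator = 73*1 + 56*4 + 75*10 + 54*7 + 97*8 = 2201
Denominator = 1 + 4 + 10 + 7 + 8 = 30
WM = 2201/30 = 73.3667

WM = 73.3667


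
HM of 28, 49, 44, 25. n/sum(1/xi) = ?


Sum of reciprocals = 1/28 + 1/49 + 1/44 + 1/25 = 0.118850
HM = 4/0.118850 = 33.6559

HM = 33.6559


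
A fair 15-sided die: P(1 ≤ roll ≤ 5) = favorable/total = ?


Favorable outcomes (1 ≤ roll ≤ 5): 5
Total outcomes = 15
P = 5/15 = 0.3333

P = 0.3333


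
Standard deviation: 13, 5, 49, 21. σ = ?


Mean = 22.0000
Variance = 275.0000
SD = sqrt(275.0000) = 16.5831

SD = 16.5831


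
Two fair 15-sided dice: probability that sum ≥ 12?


Total outcomes = 15×15 = 225
Favorable (sum ≥ 12): 170
P = 170/225 = 0.7556

P = 0.7556


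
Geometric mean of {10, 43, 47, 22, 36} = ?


Product = 10 × 43 × 47 × 22 × 36 = 16006320
GM = 16006320^(1/5) = 27.5968

GM = 27.5968


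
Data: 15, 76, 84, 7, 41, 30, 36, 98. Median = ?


Sorted: 7, 15, 30, 36, 41, 76, 84, 98
n = 8 (even)
Middle values: 36 and 41
Median = (36+41)/2 = 38.5000

Median = 38.5000


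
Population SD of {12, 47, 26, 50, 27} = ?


Mean = 32.4000
Variance = 201.8400
SD = sqrt(201.8400) = 14.2070

SD = 14.2070


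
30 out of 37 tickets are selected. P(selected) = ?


P = 30/37 = 0.8108

P = 0.8108


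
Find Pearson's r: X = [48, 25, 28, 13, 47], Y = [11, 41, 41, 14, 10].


Mean X = 32.2000, Mean Y = 23.4000
SD X = 13.466997, SD Y = 14.430523
Cov = -82.880000
r = -82.880000/(13.466997*14.430523) = -0.4265

r = -0.4265


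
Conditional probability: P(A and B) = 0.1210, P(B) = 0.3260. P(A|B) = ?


P(A|B) = 0.1210/0.3260 = 0.3712

P(A|B) = 0.3712


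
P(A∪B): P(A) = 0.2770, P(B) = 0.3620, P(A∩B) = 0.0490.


P(A∪B) = 0.2770 + 0.3620 - 0.0490
= 0.6390 - 0.0490
= 0.5900

P(A∪B) = 0.5900


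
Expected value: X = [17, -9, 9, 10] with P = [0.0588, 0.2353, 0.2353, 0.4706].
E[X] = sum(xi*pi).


E[X] = 17*0.0588 - 9*0.2353 + 9*0.2353 + 10*0.4706
= 0.9996 - 2.1177 + 2.1177 + 4.7060
= 5.7056

E[X] = 5.7056


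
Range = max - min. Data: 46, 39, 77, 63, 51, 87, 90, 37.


Max = 90, Min = 37
Range = 90 - 37 = 53

Range = 53


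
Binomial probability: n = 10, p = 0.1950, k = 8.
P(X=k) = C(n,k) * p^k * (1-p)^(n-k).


C(10,8) = 45
p^8 = 2.090629e-06
(1-p)^2 = 0.648025
P = 45 * 2.090629e-06 * 0.648025 = 6.0965e-05

P(X=8) = 6.0965e-05


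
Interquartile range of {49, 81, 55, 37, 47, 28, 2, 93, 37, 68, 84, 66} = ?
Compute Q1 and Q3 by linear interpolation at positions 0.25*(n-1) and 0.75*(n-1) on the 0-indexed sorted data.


Sorted: 2, 28, 37, 37, 47, 49, 55, 66, 68, 81, 84, 93
Q1 (25th %ile) = 37.0000
Q3 (75th %ile) = 71.2500
IQR = 71.2500 - 37.0000 = 34.2500

IQR = 34.2500


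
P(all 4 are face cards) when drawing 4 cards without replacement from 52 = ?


P(all face cards) = (12/52) × (11/51) × (10/50) × (9/49)
= 0.0018

P = 0.0018


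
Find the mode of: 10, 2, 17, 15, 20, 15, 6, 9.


Frequencies: 2:1, 6:1, 9:1, 10:1, 15:2, 17:1, 20:1
Max frequency = 2
Mode = 15

Mode = 15


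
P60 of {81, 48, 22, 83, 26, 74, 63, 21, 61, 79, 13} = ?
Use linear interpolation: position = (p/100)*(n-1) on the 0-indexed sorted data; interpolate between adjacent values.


Sorted: 13, 21, 22, 26, 48, 61, 63, 74, 79, 81, 83
n = 11
Index = 60/100 * 10 = 6.0000
Lower = data[6] = 63, Upper = data[7] = 74
P60 = 63 + 0*(11) = 63.0000

P60 = 63.0000


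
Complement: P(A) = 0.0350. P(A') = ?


P(not A) = 1 - 0.0350 = 0.9650

P(not A) = 0.9650


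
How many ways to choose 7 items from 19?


C(19,7) = 19!/(7! × 12!)
= 121645100408832000/(5040 × 479001600)
= 50388

C(19,7) = 50388


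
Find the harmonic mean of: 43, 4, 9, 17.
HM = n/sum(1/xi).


Sum of reciprocals = 1/43 + 1/4 + 1/9 + 1/17 = 0.443190
HM = 4/0.443190 = 9.0255

HM = 9.0255


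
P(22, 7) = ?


P(22,7) = 22!/15!
= 1124000727777607680000/1307674368000
= 859541760

P(22,7) = 859541760


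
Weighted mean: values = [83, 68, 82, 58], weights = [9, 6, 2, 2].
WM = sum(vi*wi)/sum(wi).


Numerator = 83*9 + 68*6 + 82*2 + 58*2 = 1435
Denominator = 9 + 6 + 2 + 2 = 19
WM = 1435/19 = 75.5263

WM = 75.5263


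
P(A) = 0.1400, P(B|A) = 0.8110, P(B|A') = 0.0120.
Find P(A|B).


P(B) = P(B|A)*P(A) + P(B|A')*P(A')
= 0.8110*0.1400 + 0.0120*0.8600
= 0.113540 + 0.010320 = 0.123860
P(A|B) = 0.113540/0.123860 = 0.9167

P(A|B) = 0.9167


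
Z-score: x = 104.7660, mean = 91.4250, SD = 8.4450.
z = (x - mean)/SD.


z = (104.7660 - 91.4250)/8.4450
= 13.3410/8.4450
= 1.5798

z = 1.5798


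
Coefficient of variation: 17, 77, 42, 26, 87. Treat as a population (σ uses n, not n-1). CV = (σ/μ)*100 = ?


Mean = 49.8000
SD = 27.6651
CV = (27.6651/49.8000)*100 = 55.5525%

CV = 55.5525%


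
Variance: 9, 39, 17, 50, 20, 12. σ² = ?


Mean = 24.5000
Squared deviations: 240.2500, 210.2500, 56.2500, 650.2500, 20.2500, 156.2500
Sum = 1333.5000
Variance = 1333.5000/6 = 222.2500

Variance = 222.2500


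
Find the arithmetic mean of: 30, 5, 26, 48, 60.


Sum = 30 + 5 + 26 + 48 + 60 = 169
n = 5
Mean = 169/5 = 33.8000

Mean = 33.8000


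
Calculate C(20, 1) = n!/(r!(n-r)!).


C(20,1) = 20!/(1! × 19!)
= 2432902008176640000/(1 × 121645100408832000)
= 20

C(20,1) = 20


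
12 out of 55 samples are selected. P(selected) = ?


P = 12/55 = 0.2182

P = 0.2182


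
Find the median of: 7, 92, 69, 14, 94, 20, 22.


Sorted: 7, 14, 20, 22, 69, 92, 94
n = 7 (odd)
Middle value = 22

Median = 22


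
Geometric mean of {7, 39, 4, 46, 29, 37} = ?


Product = 7 × 39 × 4 × 46 × 29 × 37 = 53898936
GM = 53898936^(1/6) = 19.4355

GM = 19.4355


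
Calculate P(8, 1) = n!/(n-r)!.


P(8,1) = 8!/7!
= 40320/5040
= 8

P(8,1) = 8


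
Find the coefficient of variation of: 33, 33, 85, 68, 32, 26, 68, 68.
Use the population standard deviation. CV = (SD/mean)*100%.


Mean = 51.6250
SD = 21.3713
CV = (21.3713/51.6250)*100 = 41.3973%

CV = 41.3973%


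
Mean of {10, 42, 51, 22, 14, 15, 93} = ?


Sum = 10 + 42 + 51 + 22 + 14 + 15 + 93 = 247
n = 7
Mean = 247/7 = 35.2857

Mean = 35.2857


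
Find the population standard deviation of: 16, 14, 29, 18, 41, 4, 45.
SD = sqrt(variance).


Mean = 23.8571
Variance = 193.5510
SD = sqrt(193.5510) = 13.9123

SD = 13.9123


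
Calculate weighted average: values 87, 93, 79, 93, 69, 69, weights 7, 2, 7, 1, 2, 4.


Numerator = 87*7 + 93*2 + 79*7 + 93*1 + 69*2 + 69*4 = 1855
Denominator = 7 + 2 + 7 + 1 + 2 + 4 = 23
WM = 1855/23 = 80.6522

WM = 80.6522


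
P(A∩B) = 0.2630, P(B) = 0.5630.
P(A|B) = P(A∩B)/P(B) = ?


P(A|B) = 0.2630/0.5630 = 0.4671

P(A|B) = 0.4671


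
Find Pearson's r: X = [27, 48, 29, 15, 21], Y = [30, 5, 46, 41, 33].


Mean X = 28.0000, Mean Y = 31.0000
SD X = 11.135529, SD Y = 14.184499
Cov = -129.600000
r = -129.600000/(11.135529*14.184499) = -0.8205

r = -0.8205


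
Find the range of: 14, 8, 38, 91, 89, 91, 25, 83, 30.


Max = 91, Min = 8
Range = 91 - 8 = 83

Range = 83


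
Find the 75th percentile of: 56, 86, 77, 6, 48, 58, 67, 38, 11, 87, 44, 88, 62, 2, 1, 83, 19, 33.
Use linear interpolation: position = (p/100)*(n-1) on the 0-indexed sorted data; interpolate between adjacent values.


Sorted: 1, 2, 6, 11, 19, 33, 38, 44, 48, 56, 58, 62, 67, 77, 83, 86, 87, 88
n = 18
Index = 75/100 * 17 = 12.7500
Lower = data[12] = 67, Upper = data[13] = 77
P75 = 67 + 0.7500*(10) = 74.5000

P75 = 74.5000


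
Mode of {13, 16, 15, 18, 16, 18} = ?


Frequencies: 13:1, 15:1, 16:2, 18:2
Max frequency = 2
Mode = 16, 18

Mode = 16, 18


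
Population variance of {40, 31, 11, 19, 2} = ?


Mean = 20.6000
Squared deviations: 376.3600, 108.1600, 92.1600, 2.5600, 345.9600
Sum = 925.2000
Variance = 925.2000/5 = 185.0400

Variance = 185.0400


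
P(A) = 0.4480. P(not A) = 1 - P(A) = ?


P(not A) = 1 - 0.4480 = 0.5520

P(not A) = 0.5520


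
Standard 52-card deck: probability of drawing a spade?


13 spades in 52 cards
P = 13/52 = 0.2500

P = 0.2500


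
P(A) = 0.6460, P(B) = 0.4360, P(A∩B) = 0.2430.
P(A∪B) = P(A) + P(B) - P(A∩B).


P(A∪B) = 0.6460 + 0.4360 - 0.2430
= 1.0820 - 0.2430
= 0.8390

P(A∪B) = 0.8390


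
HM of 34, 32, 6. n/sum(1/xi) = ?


Sum of reciprocals = 1/34 + 1/32 + 1/6 = 0.227328
HM = 3/0.227328 = 13.1968

HM = 13.1968


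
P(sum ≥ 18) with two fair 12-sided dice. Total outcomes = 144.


Total outcomes = 12×12 = 144
Favorable (sum ≥ 18): 28
P = 28/144 = 0.1944

P = 0.1944


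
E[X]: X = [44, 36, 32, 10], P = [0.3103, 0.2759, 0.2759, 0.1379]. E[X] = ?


E[X] = 44*0.3103 + 36*0.2759 + 32*0.2759 + 10*0.1379
= 13.6532 + 9.9324 + 8.8288 + 1.3790
= 33.7934

E[X] = 33.7934


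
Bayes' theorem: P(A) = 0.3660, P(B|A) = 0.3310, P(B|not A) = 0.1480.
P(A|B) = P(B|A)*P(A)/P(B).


P(B) = P(B|A)*P(A) + P(B|A')*P(A')
= 0.3310*0.3660 + 0.1480*0.6340
= 0.121146 + 0.093832 = 0.214978
P(A|B) = 0.121146/0.214978 = 0.5635

P(A|B) = 0.5635


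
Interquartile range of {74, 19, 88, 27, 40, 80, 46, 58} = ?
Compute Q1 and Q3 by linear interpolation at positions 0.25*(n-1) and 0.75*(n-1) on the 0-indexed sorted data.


Sorted: 19, 27, 40, 46, 58, 74, 80, 88
Q1 (25th %ile) = 36.7500
Q3 (75th %ile) = 75.5000
IQR = 75.5000 - 36.7500 = 38.7500

IQR = 38.7500


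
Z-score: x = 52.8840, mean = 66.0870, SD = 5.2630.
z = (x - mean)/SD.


z = (52.8840 - 66.0870)/5.2630
= -13.2030/5.2630
= -2.5086

z = -2.5086


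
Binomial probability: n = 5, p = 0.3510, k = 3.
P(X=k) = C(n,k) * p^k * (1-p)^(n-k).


C(5,3) = 10
p^3 = 0.043244
(1-p)^2 = 0.421201
P = 10 * 0.043244 * 0.421201 = 0.1821

P(X=3) = 0.1821


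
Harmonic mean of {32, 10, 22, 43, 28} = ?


Sum of reciprocals = 1/32 + 1/10 + 1/22 + 1/43 + 1/28 = 0.235675
HM = 5/0.235675 = 21.2157

HM = 21.2157


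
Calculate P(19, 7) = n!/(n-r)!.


P(19,7) = 19!/12!
= 121645100408832000/479001600
= 253955520

P(19,7) = 253955520


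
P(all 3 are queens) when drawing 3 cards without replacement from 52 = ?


P(all queens) = (4/52) × (3/51) × (2/50)
= 0.0002

P = 0.0002


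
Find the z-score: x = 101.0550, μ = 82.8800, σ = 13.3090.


z = (101.0550 - 82.8800)/13.3090
= 18.1750/13.3090
= 1.3656

z = 1.3656


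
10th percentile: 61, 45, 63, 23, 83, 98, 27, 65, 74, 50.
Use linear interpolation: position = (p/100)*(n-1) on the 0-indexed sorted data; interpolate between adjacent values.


Sorted: 23, 27, 45, 50, 61, 63, 65, 74, 83, 98
n = 10
Index = 10/100 * 9 = 0.9000
Lower = data[0] = 23, Upper = data[1] = 27
P10 = 23 + 0.9000*(4) = 26.6000

P10 = 26.6000
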